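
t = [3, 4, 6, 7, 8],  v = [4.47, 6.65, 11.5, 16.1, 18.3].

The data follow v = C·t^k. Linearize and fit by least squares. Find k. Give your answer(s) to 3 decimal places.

With ln vᵢ as the transformed response and ln tᵢ as the regressor:
Σln t = 8.3020, Σ(ln t)² = 14.4498, Σln v = 11.5201, Σln t·ln v = 20.0997.
Equations: 14.4498·k + 8.3020·ln C = 20.0997;  8.3020·k + 5·ln C = 11.5201.
Solving (det = 3.3255): k = 1.46103, ln C = -0.12188.

k = 1.461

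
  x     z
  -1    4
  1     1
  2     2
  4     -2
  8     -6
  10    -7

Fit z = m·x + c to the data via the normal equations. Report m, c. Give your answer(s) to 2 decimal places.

With design matrix A, AᵀA = [[186, 24]; [24, 6]] and Aᵀz = [-125, -8]ᵀ.
det = 186·6 − 24² = 540.
m = ((-125)·6 − 24·(-8))/540 = -31/30; c = (186·(-8) − 24·(-125))/540 = 14/5.

m = -1.03, c = 2.80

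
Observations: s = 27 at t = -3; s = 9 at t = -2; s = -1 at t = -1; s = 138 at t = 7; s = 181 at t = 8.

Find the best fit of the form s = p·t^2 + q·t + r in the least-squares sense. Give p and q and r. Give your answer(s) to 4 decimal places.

p = 3.0768, q = -1.2434, r = -5.1137

The normal equations are: 6595·p + 819·q + 127·r = 18624;  819·p + 127·q + 9·r = 2316;  127·p + 9·q + 5·r = 354.
(Σt^2·t^2 = 6595, Σt^2·t = 819, Σt^2 = 127, Σt·t = 127, Σt = 9, Σ1 = 5, Σt^2·s = 18624, Σt·s = 2316, Σs = 354.)
Inverting the 3×3 Gram matrix, [p, q, r]ᵀ = [95133/30919, -38445/30919, -158112/30919]ᵀ.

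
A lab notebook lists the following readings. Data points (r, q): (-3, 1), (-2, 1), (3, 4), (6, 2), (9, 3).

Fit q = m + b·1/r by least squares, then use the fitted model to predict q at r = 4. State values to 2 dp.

Setting ∂/∂m … = 0 gives: 5·m + (-2/9)·b = 11;  (-2/9)·m + (83/162)·b = 7/6.
Eliminating b: (83/162)·(row 1) − (-2/9)·(row 2) gives (407/162)·m = (83/162)·11 − (-2/9)·(7/6) = 955/162, so m = 955/407.
Then b = ((7/6) − (-2/9)·(955/407))/(83/162) = 1341/407.
At r = 4: q̂ = (955/407)·(1) + (1341/407)·(1/4) = 5161/1628.

q̂ = 3.17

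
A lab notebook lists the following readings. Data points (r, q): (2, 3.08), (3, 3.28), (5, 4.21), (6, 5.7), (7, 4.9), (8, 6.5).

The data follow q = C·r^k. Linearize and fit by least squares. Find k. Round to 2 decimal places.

With ln qᵢ as the transformed response and ln rᵢ as the regressor:
Sums: Σln r = 9.2183, Σ(ln r)² = 15.5987, Σln q = 8.9517, Σln r·ln q = 14.5015.
Normal system: [[15.5987, 9.2183]; [9.2183, 6]]·[k, ln C]ᵀ = [14.5015, 8.9517]ᵀ.
Δ = 15.5987·6 − (9.2183)² = 8.6152; k = (14.5015·6 − 9.2183·8.9517)/8.6152 = 0.52109, ln C = (15.5987·8.9517 − 9.2183·14.5015)/8.6152 = 0.69136.

k = 0.52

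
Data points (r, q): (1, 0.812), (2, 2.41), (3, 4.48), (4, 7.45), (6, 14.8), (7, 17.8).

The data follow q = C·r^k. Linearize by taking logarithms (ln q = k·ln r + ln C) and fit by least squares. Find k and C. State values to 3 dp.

k = 1.605, C = 0.799

With ln qᵢ as the transformed response and ln rᵢ as the regressor:
AᵀA = [[10.6062, 6.9157]; [6.9157, 6]], rhs = [15.4720, 9.7530]ᵀ  (here Σln r = 6.9157, Σ(ln r)² = 10.6062, Σln q = 9.7530, Σln r·ln q = 15.4720).
Solving (det = 15.8099): k = 1.60549, ln C = -0.22501, so C = exp(-0.22501) = 0.79850.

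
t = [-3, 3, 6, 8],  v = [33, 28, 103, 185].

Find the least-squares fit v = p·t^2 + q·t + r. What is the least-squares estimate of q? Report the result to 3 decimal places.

q = -0.949

MᵀM·[p, q, r]ᵀ = Mᵀv reads: 5554·p + 728·q + 118·r = 16097;  728·p + 118·q + 14·r = 2083;  118·p + 14·q + 4·r = 349.
(Σt^2·t^2 = 5554, Σt^2·t = 728, Σt^2 = 118, Σt·t = 118, Σt = 14, Σ1 = 4, Σt^2·v = 16097, Σt·v = 2083, Σv = 349.)
Solving the 3×3 system (Gaussian elimination) gives p = 42977/14604, q = -13861/14604, r = 18297/4868.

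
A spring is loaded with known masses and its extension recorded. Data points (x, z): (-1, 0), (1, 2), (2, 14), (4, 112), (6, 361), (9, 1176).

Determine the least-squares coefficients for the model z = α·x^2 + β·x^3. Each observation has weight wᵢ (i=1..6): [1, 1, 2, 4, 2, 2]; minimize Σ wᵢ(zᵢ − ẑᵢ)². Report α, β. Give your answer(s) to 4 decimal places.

The normal equations are: 16772·α + 137810·β = 223786;  137810·α + 1172708·β = 1899458.
(Σwᵢ·x^2·x^2 = 16772, Σwᵢ·x^2·x^3 = 137810, Σwᵢ·x^3·x^3 = 1172708, Σwᵢ·x^2·z = 223786, Σwᵢ·x^3·z = 1899458.)
Δ = 16772·1172708 − 137810² = 677062476.
α = (223786·1172708 − 137810·1899458)/677062476 = 167831377/169265619; β = (16772·1899458 − 137810·223786)/677062476 = 254440229/169265619.

α = 0.9915, β = 1.5032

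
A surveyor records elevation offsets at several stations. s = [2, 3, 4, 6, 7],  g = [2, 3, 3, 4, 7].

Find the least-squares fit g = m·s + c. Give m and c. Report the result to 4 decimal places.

m = 0.8372, c = 0.1163

The normal system XᵀX·[m, c]ᵀ = Xᵀg is [[114, 22]; [22, 5]]·[m, c]ᵀ = [98, 19]ᵀ.
Δ = 114·5 − 22² = 86.
m = (98·5 − 22·19)/86 = 36/43; c = (114·19 − 22·98)/86 = 5/43.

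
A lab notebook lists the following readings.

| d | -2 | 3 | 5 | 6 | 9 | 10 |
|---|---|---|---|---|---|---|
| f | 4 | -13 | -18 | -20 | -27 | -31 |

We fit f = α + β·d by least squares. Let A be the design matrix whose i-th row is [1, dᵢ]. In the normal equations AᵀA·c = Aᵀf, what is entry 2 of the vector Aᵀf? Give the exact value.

-810

Entry 2 ↔ basis d, so (Aᵀf)_{2} = Σᵢ (d)·fᵢ = (-2)·(4) + (3)·(-13) + (5)·(-18) + (6)·(-20) + (9)·(-27) + (10)·(-31) = -810.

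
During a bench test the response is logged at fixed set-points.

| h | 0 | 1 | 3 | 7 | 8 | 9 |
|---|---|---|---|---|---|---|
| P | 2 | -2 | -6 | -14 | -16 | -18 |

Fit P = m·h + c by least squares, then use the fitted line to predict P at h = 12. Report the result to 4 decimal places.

P̂ = -24.6000

From the data, Σh·h = 204, Σh = 28, Σ1 = 6.
For AᵀP: Σh·P = -408, ΣP = -54.
Eliminating c: 6·(row 1) − 28·(row 2) gives 440·m = 6·(-408) − 28·(-54) = -936, so m = -117/55.
Then c = ((-54) − 28·(-117/55))/6 = 51/55.
At h = 12: P̂ = (-117/55)·(12) + (51/55)·(1) = -123/5.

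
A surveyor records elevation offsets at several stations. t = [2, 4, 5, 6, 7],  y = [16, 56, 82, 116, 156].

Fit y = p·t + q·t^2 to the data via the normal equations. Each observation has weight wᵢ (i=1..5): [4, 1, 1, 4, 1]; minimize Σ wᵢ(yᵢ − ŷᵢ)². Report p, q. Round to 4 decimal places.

p = 2.3655, q = 2.8338

From the data, Σwᵢ·t·t = 250, Σwᵢ·t·t^2 = 1428, Σwᵢ·t^2·t^2 = 8530.
Right-hand side: Σwᵢ·t·y = 4638, Σwᵢ·t^2·y = 27550.
Normal equations: [[250, 1428]; [1428, 8530]]·[p, q]ᵀ = [4638, 27550]ᵀ.
det = 250·8530 − 1428² = 93316.
p = (4638·8530 − 1428·27550)/93316 = 55185/23329; q = (250·27550 − 1428·4638)/93316 = 66109/23329.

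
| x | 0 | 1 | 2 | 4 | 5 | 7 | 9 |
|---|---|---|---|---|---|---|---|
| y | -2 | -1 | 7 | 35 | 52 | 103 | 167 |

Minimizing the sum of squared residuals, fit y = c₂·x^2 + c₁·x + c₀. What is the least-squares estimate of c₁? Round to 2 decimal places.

Compute the Gram sums: Σx^2·x^2 = 9860, Σx^2·x = 1270, Σx^2 = 176, Σx·x = 176, Σx = 28, Σ1 = 7.
Right-hand side: Σx^2·y = 20461, Σx·y = 2637, Σy = 361.
Normal equations: [[9860, 1270, 176]; [1270, 176, 28]; [176, 28, 7]]·[c₂, c₁, c₀]ᵀ = [20461, 2637, 361]ᵀ.
Row-reducing yields c₂ = 186779/96162, c₁ = 140693/96162, c₀ = -49953/16027.

c₁ = 1.46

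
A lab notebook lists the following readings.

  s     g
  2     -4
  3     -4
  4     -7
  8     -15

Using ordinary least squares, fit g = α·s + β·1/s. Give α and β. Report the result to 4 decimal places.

α = -1.8495, β = 1.0010

From the data, Σs·s = 93, Σs·1/s = 4, Σ1/s·1/s = 253/576.
Moment sums: Σs·g = -168, Σ1/s·g = -167/24.
det = 93·(253/576) − 4² = 4771/192.
α = ((-168)·(253/576) − 4·(-167/24))/(4771/192) = -8824/4771; β = (93·(-167/24) − 4·(-168))/(4771/192) = 4776/4771.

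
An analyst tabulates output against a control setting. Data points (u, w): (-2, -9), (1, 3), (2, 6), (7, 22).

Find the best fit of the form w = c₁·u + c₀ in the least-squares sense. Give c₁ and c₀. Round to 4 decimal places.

The normal system MᵀM·[c₁, c₀]ᵀ = Mᵀw is [[58, 8]; [8, 4]]·[c₁, c₀]ᵀ = [187, 22]ᵀ.
Eliminating c₀: 4·(row 1) − 8·(row 2) gives 168·c₁ = 4·187 − 8·22 = 572, so c₁ = 143/42.
Then c₀ = (22 − 8·(143/42))/4 = -55/42.

c₁ = 3.4048, c₀ = -1.3095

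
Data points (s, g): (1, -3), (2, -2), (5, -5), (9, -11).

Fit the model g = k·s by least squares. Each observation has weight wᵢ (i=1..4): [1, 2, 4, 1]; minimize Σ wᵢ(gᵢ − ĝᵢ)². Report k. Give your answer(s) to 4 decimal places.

Compute the Gram sums: Σwᵢ·s·s = 190.
And Σwᵢ·s·g = -210.
MᵀWM·[k]ᵀ = MᵀWg becomes [[190]]·[k]ᵀ = [-210]ᵀ.
k = (-210)/190 = -1.10526.

k = -1.1053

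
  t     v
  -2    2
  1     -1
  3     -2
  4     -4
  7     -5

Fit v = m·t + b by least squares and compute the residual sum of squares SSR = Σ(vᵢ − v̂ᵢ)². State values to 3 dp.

With design matrix M, MᵀM = [[79, 13]; [13, 5]] and Mᵀv = [-62, -10]ᵀ.
Determinant 79·5 − 13² = 226.
m = ((-62)·5 − 13·(-10))/226 = -90/113; b = (79·(-10) − 13·(-62))/226 = 8/113.
Residuals: 38/113, -31/113, 36/113, -100/113, 57/113; SSR = 150/113.

SSR = 1.327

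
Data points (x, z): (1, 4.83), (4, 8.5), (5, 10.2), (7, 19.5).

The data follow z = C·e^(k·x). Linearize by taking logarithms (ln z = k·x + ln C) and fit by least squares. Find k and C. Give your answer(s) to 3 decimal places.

Let Y = ln z. Fitting Y = k·x + ln C by least squares:
Σx = 17.0000, Σ(x)² = 91.0000, Σln z = 9.0077, Σx·ln z = 42.5400.
Normal system: [[91.0000, 17.0000]; [17.0000, 4]]·[k, ln C]ᵀ = [42.5400, 9.0077]ᵀ.
Solving (det = 75.0000): k = 0.22705, ln C = 1.28697, so C = exp(1.28697) = 3.62180.

k = 0.227, C = 3.622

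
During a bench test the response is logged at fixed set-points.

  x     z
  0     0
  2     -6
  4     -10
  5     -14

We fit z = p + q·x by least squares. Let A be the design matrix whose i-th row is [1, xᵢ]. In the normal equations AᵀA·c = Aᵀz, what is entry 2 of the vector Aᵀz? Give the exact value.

-122

Entry 2 ↔ basis x, so (Aᵀz)_{2} = Σᵢ (x)·zᵢ = (0)·(0) + (2)·(-6) + (4)·(-10) + (5)·(-14) = -122.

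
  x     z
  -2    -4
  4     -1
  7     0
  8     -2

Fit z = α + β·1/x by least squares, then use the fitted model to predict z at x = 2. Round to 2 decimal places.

ẑ = 0.43

Forming MᵀM = [[4, 1/56]; [1/56, 1093/3136]] and Mᵀz = [-7, 3/2]ᵀ gives MᵀM·[α, β]ᵀ = Mᵀz.
Δ = 4·(1093/3136) − (1/56)² = 4371/3136.
α = ((-7)·(1093/3136) − (1/56)·(3/2))/(4371/3136) = -7735/4371; β = (4·(3/2) − (1/56)·(-7))/(4371/3136) = 19208/4371.
At x = 2: ẑ = (-7735/4371)·(1) + (19208/4371)·(1/2) = 623/1457.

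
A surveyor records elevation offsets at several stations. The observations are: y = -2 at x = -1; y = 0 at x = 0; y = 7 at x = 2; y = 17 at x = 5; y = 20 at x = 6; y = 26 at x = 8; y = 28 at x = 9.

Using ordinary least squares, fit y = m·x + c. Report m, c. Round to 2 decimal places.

Normal-equation sums: Σx·x = 211, Σx = 29, Σ1 = 7.
For Mᵀy: Σx·y = 681, Σy = 96.
Δ = 211·7 − 29² = 636.
m = (681·7 − 29·96)/636 = 661/212; c = (211·96 − 29·681)/636 = 169/212.

m = 3.12, c = 0.80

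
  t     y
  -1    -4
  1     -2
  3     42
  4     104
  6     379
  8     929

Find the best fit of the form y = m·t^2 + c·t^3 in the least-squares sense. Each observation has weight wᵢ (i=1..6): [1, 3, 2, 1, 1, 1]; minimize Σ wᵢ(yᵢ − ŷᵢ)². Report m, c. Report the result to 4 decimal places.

Forming AᵀWA = [[5814, 42056]; [42056, 314358]] and AᵀWy = [75510, 566434]ᵀ gives AᵀWA·[m, c]ᵀ = AᵀWy.
Determinant 5814·314358 − 42056² = 58970276.
m = (75510·314358 − 42056·566434)/58970276 = -21193931/14742569; c = (5814·566434 − 42056·75510)/58970276 = 29399679/14742569.

m = -1.4376, c = 1.9942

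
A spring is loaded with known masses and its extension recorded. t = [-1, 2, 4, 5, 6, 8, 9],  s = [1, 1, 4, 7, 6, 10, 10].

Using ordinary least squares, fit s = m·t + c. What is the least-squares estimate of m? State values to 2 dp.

m = 1.04

With design matrix M, MᵀM = [[227, 33]; [33, 7]] and Mᵀs = [258, 39]ᵀ.
Δ = 227·7 − 33² = 500.
m = (258·7 − 33·39)/500 = 519/500; c = (227·39 − 33·258)/500 = 339/500.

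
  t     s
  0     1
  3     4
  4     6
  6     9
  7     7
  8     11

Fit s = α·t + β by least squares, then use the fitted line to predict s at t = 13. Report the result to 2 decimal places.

ŝ = 15.88

Sums needed: Σt·t = 174, Σt = 28, Σ1 = 6.
Moment sums: Σt·s = 227, Σs = 38.
AᵀA·[α, β]ᵀ = Aᵀs becomes [[174, 28]; [28, 6]]·[α, β]ᵀ = [227, 38]ᵀ.
det = 174·6 − 28² = 260.
α = (227·6 − 28·38)/260 = 149/130; β = (174·38 − 28·227)/260 = 64/65.
At t = 13: ŝ = (149/130)·(13) + (64/65)·(1) = 413/26.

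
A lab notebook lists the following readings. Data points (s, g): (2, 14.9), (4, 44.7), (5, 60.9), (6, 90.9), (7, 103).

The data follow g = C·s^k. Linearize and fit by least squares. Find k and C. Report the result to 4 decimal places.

k = 1.5756, C = 5.0067

Let Y = ln g. Fitting Y = k·ln s + ln C by least squares:
Σln s = 7.4265, Σ(ln s)² = 11.9895, Σln g = 19.7551, Σln s·ln g = 30.8530.
Equations: 11.9895·k + 7.4265·ln C = 30.8530;  7.4265·k + 5·ln C = 19.7551.
Slope k = (n·Σln s·ln g − Σln s·Σln g)/(n·Σ(ln s)² − (Σln s)²) = (5·30.8530 − 7.4265·19.7551)/4.7940 = 1.57559; ln C = (Σln g − k·Σln s)/n = 1.61078, so C = exp(1.61078) = 5.00669.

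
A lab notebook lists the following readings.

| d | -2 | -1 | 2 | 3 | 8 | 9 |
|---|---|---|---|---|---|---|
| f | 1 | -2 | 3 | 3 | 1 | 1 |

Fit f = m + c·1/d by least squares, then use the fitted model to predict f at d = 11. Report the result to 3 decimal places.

f̂ = 1.646

Normal-equation sums: Σ1 = 6, Σ1/d = -31/72, Σ1/d·1/d = 8497/5184.
Moment sums: Σf = 7, Σ1/d·f = 305/72.
Normal equations: [[6, -31/72]; [-31/72, 8497/5184]]·[m, c]ᵀ = [7, 305/72]ᵀ.
Eliminating c: (8497/5184)·(row 1) − (-31/72)·(row 2) gives (50021/5184)·m = (8497/5184)·7 − (-31/72)·(305/72) = 11489/864, so m = 68934/50021.
Then c = ((305/72) − (-31/72)·(68934/50021))/(8497/5184) = 147384/50021.
At d = 11: f̂ = (68934/50021)·(1) + (147384/50021)·(1/11) = 905658/550231.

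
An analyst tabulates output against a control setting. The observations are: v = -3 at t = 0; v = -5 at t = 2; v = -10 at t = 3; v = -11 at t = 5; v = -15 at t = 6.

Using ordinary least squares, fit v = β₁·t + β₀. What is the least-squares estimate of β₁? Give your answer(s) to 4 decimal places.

β₁ = -1.9386

The normal system AᵀA·[β₁, β₀]ᵀ = Aᵀv is [[74, 16]; [16, 5]]·[β₁, β₀]ᵀ = [-185, -44]ᵀ.
Determinant 74·5 − 16² = 114.
β₁ = ((-185)·5 − 16·(-44))/114 = -221/114; β₀ = (74·(-44) − 16·(-185))/114 = -148/57.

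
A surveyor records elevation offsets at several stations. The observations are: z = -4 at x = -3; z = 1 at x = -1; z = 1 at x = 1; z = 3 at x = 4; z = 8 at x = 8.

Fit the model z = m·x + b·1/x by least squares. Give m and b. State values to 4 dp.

Compute the Gram sums: Σx·x = 91, Σx·1/x = 5, Σ1/x·1/x = 1261/576.
Moment sums: Σx·z = 88, Σ1/x·z = 37/12.
Δ = 91·(1261/576) − 5² = 100351/576.
m = (88·(1261/576) − 5·(37/12))/(100351/576) = 102088/100351; b = (91·(37/12) − 5·88)/(100351/576) = -91824/100351.

m = 1.0173, b = -0.9150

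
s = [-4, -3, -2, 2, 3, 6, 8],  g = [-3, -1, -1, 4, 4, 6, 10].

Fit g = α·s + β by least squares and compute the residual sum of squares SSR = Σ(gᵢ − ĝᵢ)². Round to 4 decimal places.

The normal equations are: 142·α + 10·β = 153;  10·α + 7·β = 19.
Eliminating β: 7·(row 1) − 10·(row 2) gives 894·α = 7·153 − 10·19 = 881, so α = 881/894.
Then β = (19 − 10·(881/894))/7 = 584/447.
Residuals: -163/447, 581/894, -50/149, 323/447, -235/894, -545/447, 362/447; SSR = 3041/894.

SSR = 3.4016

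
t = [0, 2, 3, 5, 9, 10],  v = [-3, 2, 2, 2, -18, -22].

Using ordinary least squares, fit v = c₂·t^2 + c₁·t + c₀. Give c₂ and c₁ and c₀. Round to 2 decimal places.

Forming XᵀX = [[17283, 1889, 219]; [1889, 219, 29]; [219, 29, 6]] and Xᵀv = [-3582, -362, -37]ᵀ gives XᵀX·[c₂, c₁, c₀]ᵀ = Xᵀv.
Solving the 3×3 system (Gaussian elimination) gives c₂ = -295/528, c₁ = 57/16, c₀ = -395/132.

c₂ = -0.56, c₁ = 3.56, c₀ = -2.99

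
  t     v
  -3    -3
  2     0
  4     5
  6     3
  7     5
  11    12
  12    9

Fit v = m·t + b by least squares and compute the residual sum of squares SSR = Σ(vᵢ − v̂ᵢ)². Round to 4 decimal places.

The normal system AᵀA·[m, b]ᵀ = Aᵀv is [[379, 39]; [39, 7]]·[m, b]ᵀ = [322, 31]ᵀ.
Eliminating b: 7·(row 1) − 39·(row 2) gives 1132·m = 7·322 − 39·31 = 1045, so m = 1045/1132.
Then b = (31 − 39·(1045/1132))/7 = -809/1132.
Residuals: 137/283, -1281/1132, 2289/1132, -2065/1132, -423/566, 1449/566, -1543/1132; SSR = 20265/1132.

SSR = 17.9019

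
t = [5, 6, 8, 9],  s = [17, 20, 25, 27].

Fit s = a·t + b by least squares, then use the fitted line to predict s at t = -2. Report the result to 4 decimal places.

Entries of AᵀA: Σt·t = 206, Σt = 28, Σ1 = 4.
Moment sums: Σt·s = 648, Σs = 89.
Normal equations: [[206, 28]; [28, 4]]·[a, b]ᵀ = [648, 89]ᵀ.
Δ = 206·4 − 28² = 40.
a = (648·4 − 28·89)/40 = 5/2; b = (206·89 − 28·648)/40 = 19/4.
At t = -2: ŝ = (5/2)·(-2) + (19/4)·(1) = -1/4.

ŝ = -0.2500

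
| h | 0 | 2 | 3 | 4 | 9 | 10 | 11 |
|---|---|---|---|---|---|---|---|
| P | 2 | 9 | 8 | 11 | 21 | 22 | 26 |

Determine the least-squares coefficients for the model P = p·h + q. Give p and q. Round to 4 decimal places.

Forming XᵀX = [[331, 39]; [39, 7]] and XᵀP = [781, 99]ᵀ gives XᵀX·[p, q]ᵀ = XᵀP.
det = 331·7 − 39² = 796.
p = (781·7 − 39·99)/796 = 803/398; q = (331·99 − 39·781)/796 = 1155/398.

p = 2.0176, q = 2.9020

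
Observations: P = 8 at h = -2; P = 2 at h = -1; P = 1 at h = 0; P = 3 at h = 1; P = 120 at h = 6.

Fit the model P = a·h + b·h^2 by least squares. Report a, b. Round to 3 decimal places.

a = 1.687, b = 3.049

Setting ∂/∂a … = 0 gives: 42·a + 208·b = 705;  208·a + 1314·b = 4357.
(Σh·h = 42, Σh·h^2 = 208, Σh^2·h^2 = 1314, Σh·P = 705, Σh^2·P = 4357.)
det = 42·1314 − 208² = 11924.
a = (705·1314 − 208·4357)/11924 = 10057/5962; b = (42·4357 − 208·705)/11924 = 18177/5962.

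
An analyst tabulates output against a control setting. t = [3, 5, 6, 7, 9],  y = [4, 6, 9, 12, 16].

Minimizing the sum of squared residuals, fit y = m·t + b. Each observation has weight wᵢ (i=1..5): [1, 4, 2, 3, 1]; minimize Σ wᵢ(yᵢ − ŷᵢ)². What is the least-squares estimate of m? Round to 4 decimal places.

m = 2.2847

Setting ∂/∂m … = 0 gives: 409·m + 65·b = 636;  65·m + 11·b = 98.
Eliminating b: 11·(row 1) − 65·(row 2) gives 274·m = 11·636 − 65·98 = 626, so m = 313/137.
Then b = (98 − 65·(313/137))/11 = -629/137.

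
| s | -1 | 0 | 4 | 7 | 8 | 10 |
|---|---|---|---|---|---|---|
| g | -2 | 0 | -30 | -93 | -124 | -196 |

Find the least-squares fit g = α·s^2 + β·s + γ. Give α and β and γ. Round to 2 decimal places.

α = -2.03, β = 0.73, γ = 0.34

From the data, Σs^2·s^2 = 16754, Σs^2·s = 1918, Σs^2 = 230, Σs·s = 230, Σs = 28, Σ1 = 6.
For Xᵀg: Σs^2·g = -32575, Σs·g = -3721, Σg = -445.
XᵀX·[α, β, γ]ᵀ = Xᵀg becomes [[16754, 1918, 230]; [1918, 230, 28]; [230, 28, 6]]·[α, β, γ]ᵀ = [-32575, -3721, -445]ᵀ.
Inverting the 3×3 Gram matrix, [α, β, γ]ᵀ = [-228613/112470, 41092/56235, 6408/18745]ᵀ.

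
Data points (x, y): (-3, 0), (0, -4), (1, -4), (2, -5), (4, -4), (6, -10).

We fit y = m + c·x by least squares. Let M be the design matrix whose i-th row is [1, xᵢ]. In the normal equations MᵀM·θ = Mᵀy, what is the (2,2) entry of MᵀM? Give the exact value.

Row 2 ↔ basis x, column 2 ↔ basis x, so (MᵀM)_{2,2} = Σᵢ (x)·(x) = (-3)·(-3) + (0)·(0) + (1)·(1) + (2)·(2) + (4)·(4) + (6)·(6) = 66.

66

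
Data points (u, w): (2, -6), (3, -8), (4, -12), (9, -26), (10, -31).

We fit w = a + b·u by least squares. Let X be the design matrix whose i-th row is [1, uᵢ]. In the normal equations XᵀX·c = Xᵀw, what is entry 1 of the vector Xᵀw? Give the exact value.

Entry 1 ↔ basis 1, so (Xᵀw)_{1} = Σᵢ wᵢ = (1)·(-6) + (1)·(-8) + (1)·(-12) + (1)·(-26) + (1)·(-31) = -83.

-83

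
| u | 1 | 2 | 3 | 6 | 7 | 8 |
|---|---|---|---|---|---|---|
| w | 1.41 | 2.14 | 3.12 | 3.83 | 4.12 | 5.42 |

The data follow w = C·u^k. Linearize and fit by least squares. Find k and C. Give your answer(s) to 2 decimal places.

k = 0.59, C = 1.45

Linearized form: ln w = k·ln u + ln C. From the 6 transformed points,
Σln u = 7.6089, Σ(ln u)² = 13.0084, Σln w = 6.6910, Σln u·ln w = 10.4531.
Equations: 13.0084·k + 7.6089·ln C = 10.4531;  7.6089·k + 6·ln C = 6.6910.
Solving (det = 20.1558): k = 0.58579, ln C = 0.37231, so C = exp(0.37231) = 1.45108.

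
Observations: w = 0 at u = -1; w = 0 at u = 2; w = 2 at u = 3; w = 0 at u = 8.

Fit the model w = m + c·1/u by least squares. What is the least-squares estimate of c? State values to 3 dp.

c = 0.500

From the data, Σ1 = 4, Σ1/u = -1/24, Σ1/u·1/u = 793/576.
For Aᵀw: Σw = 2, Σ1/u·w = 2/3.
Δ = 4·(793/576) − (-1/24)² = 1057/192.
m = (2·(793/576) − (-1/24)·(2/3))/(1057/192) = 534/1057; c = (4·(2/3) − (-1/24)·2)/(1057/192) = 528/1057.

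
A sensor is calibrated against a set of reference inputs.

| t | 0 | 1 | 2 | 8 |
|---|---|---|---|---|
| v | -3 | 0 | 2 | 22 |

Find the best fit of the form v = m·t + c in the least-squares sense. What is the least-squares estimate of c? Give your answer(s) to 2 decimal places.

c = -3.43

Entries of AᵀA: Σt·t = 69, Σt = 11, Σ1 = 4.
Moment sums: Σt·v = 180, Σv = 21.
AᵀA·[m, c]ᵀ = Aᵀv becomes [[69, 11]; [11, 4]]·[m, c]ᵀ = [180, 21]ᵀ.
Eliminating c: 4·(row 1) − 11·(row 2) gives 155·m = 4·180 − 11·21 = 489, so m = 489/155.
Then c = (21 − 11·(489/155))/4 = -531/155.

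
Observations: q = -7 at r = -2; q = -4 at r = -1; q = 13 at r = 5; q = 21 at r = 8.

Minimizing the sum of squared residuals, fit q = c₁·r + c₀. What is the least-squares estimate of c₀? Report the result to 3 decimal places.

c₀ = -1.261

Forming MᵀM = [[94, 10]; [10, 4]] and Mᵀq = [251, 23]ᵀ gives MᵀM·[c₁, c₀]ᵀ = Mᵀq.
Δ = 94·4 − 10² = 276.
c₁ = (251·4 − 10·23)/276 = 129/46; c₀ = (94·23 − 10·251)/276 = -29/23.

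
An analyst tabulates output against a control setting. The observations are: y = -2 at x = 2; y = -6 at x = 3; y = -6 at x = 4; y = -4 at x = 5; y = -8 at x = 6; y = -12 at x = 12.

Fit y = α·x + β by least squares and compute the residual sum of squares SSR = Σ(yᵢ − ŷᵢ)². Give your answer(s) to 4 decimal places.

SSR = 10.9895

Forming AᵀA = [[234, 32]; [32, 6]] and Aᵀy = [-258, -38]ᵀ gives AᵀA·[α, β]ᵀ = Aᵀy.
Δ = 234·6 − 32² = 380.
α = ((-258)·6 − 32·(-38))/380 = -83/95; β = (234·(-38) − 32·(-258))/380 = -159/95.
Residuals: 27/19, -162/95, -79/95, 194/95, -103/95, 3/19; SSR = 1044/95.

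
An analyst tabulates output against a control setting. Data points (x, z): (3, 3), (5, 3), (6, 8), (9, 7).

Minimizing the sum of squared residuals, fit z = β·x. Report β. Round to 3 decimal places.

β = 0.894

Forming AᵀA = [[151]] and Aᵀz = [135]ᵀ gives AᵀA·[β]ᵀ = Aᵀz.
Hence β = 135 / 151 ≈ 0.89404.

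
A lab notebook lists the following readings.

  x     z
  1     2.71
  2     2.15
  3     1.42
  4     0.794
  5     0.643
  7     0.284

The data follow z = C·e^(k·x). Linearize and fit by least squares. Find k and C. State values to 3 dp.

Taking logs, ln z = k·x + ln C, so regress ln z on x.
XᵀX = [[104.0000, 22.0000]; [22.0000, 6]], rhs = [-8.3624, 0.1820]ᵀ  (here Σx = 22.0000, Σ(x)² = 104.0000, Σln z = 0.1820, Σx·ln z = -8.3624).
Δ = 104.0000·6 − (22.0000)² = 140.0000; k = (-8.3624·6 − 22.0000·0.1820)/140.0000 = -0.38699, ln C = (104.0000·0.1820 − 22.0000·-8.3624)/140.0000 = 1.44929, so C = exp(1.44929) = 4.26009.

k = -0.387, C = 4.260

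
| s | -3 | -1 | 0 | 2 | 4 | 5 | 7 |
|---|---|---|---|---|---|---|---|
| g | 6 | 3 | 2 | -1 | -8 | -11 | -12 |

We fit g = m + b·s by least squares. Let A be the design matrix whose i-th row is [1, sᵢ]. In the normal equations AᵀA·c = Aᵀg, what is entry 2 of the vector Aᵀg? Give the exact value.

-194

Entry 2 ↔ basis s, so (Aᵀg)_{2} = Σᵢ (s)·gᵢ = (-3)·(6) + (-1)·(3) + (0)·(2) + (2)·(-1) + (4)·(-8) + (5)·(-11) + (7)·(-12) = -194.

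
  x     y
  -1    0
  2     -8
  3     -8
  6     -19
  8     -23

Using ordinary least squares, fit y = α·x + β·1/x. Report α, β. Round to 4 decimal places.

α = -3.0432, β = 1.7855

Normal-equation sums: Σx·x = 114, Σx·1/x = 5, Σ1/x·1/x = 809/576.
For Aᵀy: Σx·y = -338, Σ1/x·y = -305/24.
AᵀA·[α, β]ᵀ = Aᵀy becomes [[114, 5]; [5, 809/576]]·[α, β]ᵀ = [-338, -305/24]ᵀ.
Eliminating β: (809/576)·(row 1) − 5·(row 2) gives (12971/96)·α = (809/576)·(-338) − 5·(-305/24) = -118421/288, so α = -118421/38913.
Then β = ((-305/24) − 5·(-118421/38913))/(809/576) = 23160/12971.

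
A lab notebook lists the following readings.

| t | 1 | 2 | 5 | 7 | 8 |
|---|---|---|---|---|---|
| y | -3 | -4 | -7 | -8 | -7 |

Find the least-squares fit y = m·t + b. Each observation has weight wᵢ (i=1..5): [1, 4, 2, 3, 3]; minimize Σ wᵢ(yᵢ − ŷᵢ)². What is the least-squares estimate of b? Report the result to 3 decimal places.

Normal-equation sums: Σwᵢ·t·t = 406, Σwᵢ·t = 64, Σwᵢ·1 = 13.
Right-hand side: Σwᵢ·t·y = -441, Σwᵢ·y = -78.
Determinant 406·13 − 64² = 1182.
m = ((-441)·13 − 64·(-78))/1182 = -247/394; b = (406·(-78) − 64·(-441))/1182 = -574/197.

b = -2.914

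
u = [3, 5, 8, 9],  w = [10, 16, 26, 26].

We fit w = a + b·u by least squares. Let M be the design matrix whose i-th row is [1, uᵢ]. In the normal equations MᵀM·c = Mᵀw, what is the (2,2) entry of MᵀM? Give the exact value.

Row 2 ↔ basis u, column 2 ↔ basis u, so (MᵀM)_{2,2} = Σᵢ (u)·(u) = (3)·(3) + (5)·(5) + (8)·(8) + (9)·(9) = 179.

179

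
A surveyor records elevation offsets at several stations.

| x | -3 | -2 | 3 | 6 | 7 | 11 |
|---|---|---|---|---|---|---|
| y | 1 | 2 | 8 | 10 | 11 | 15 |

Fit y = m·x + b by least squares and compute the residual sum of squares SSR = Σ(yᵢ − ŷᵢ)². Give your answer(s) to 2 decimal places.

With design matrix M, MᵀM = [[228, 22]; [22, 6]] and Mᵀy = [319, 47]ᵀ.
Δ = 228·6 − 22² = 884.
m = (319·6 − 22·47)/884 = 220/221; b = (228·47 − 22·319)/884 = 1849/442.
Residuals: -87/442, -5/26, 367/442, -69/442, -67/442, -59/442; SSR = 367/442.

SSR = 0.83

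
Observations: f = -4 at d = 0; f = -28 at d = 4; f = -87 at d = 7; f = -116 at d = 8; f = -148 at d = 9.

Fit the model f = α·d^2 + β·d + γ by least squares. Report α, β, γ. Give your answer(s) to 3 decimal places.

MᵀM·[α, β, γ]ᵀ = Mᵀf reads: 13314·α + 1648·β + 210·γ = -24123;  1648·α + 210·β + 28·γ = -2981;  210·α + 28·β + 5·γ = -383.
Solving the 3×3 system (Gaussian elimination) gives α = -82205/40742, β = 88953/40742, γ = -83182/20371.

α = -2.018, β = 2.183, γ = -4.083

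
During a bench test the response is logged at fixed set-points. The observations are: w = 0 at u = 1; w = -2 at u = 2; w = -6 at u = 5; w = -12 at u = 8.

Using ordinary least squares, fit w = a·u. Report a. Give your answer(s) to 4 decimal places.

a = -1.3830

With design matrix X, XᵀX = [[94]] and Xᵀw = [-130]ᵀ.
a = (-130)/94 = -1.38298.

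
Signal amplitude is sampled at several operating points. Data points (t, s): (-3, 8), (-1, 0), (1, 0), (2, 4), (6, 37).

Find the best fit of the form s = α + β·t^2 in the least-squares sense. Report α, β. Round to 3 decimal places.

Normal-equation sums: Σ1 = 5, Σt^2 = 51, Σt^2·t^2 = 1395.
And Σs = 49, Σt^2·s = 1420.
So AᵀA·[α, β]ᵀ = Aᵀs: [[5, 51]; [51, 1395]]·[α, β]ᵀ = [49, 1420]ᵀ.
det = 5·1395 − 51² = 4374.
α = (49·1395 − 51·1420)/4374 = -1355/1458; β = (5·1420 − 51·49)/4374 = 4601/4374.

α = -0.929, β = 1.052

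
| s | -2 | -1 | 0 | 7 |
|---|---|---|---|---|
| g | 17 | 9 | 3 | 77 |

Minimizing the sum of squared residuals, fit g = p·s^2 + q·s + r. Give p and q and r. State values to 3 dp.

Sums needed: Σs^2·s^2 = 2418, Σs^2·s = 334, Σs^2 = 54, Σs·s = 54, Σs = 4, Σ1 = 4.
For Xᵀg: Σs^2·g = 3850, Σs·g = 496, Σg = 106.
Solving the 3×3 system (Gaussian elimination) gives p = 235/121, q = -1861/605, r = 2031/605.

p = 1.942, q = -3.076, r = 3.357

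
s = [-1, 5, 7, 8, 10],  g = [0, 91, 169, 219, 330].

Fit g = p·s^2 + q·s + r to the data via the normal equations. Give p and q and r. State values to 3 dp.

The normal equations are: 17123·p + 1979·q + 239·r = 57572;  1979·p + 239·q + 29·r = 6690;  239·p + 29·q + 5·r = 809.
(Σs^2·s^2 = 17123, Σs^2·s = 1979, Σs^2 = 239, Σs·s = 239, Σs = 29, Σ1 = 5, Σs^2·g = 57572, Σs·g = 6690, Σg = 809.)
Inverting the 3×3 Gram matrix, [p, q, r]ᵀ = [128293/43386, 50021/14462, 8542/21693]ᵀ.

p = 2.957, q = 3.459, r = 0.394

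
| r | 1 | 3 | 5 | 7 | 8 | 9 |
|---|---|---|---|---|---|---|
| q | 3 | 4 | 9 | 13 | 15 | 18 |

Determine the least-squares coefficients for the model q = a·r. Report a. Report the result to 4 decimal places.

AᵀA·[a]ᵀ = Aᵀq reads: 229·a = 433.
(Σr·r = 229, Σr·q = 433.)
Hence a = 433 / 229 ≈ 1.89083.

a = 1.8908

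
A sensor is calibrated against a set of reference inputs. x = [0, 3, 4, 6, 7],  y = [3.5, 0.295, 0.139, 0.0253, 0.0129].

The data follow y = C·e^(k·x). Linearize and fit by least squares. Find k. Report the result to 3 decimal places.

Linearized form: ln y = k·x + ln C. From the 5 transformed points,
XᵀX = [[110.0000, 20.0000]; [20.0000, 5]], rhs = [-64.0709, -9.9688]ᵀ  (here Σx = 20.0000, Σ(x)² = 110.0000, Σln y = -9.9688, Σx·ln y = -64.0709).
Solving (det = 150.0000): k = -0.80653, ln C = 1.23235.

k = -0.807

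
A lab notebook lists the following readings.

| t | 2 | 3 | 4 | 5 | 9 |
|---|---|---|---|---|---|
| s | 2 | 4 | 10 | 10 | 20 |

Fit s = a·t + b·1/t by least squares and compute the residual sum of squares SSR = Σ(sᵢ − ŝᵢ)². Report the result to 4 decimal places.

Normal-equation sums: Σt·t = 135, Σt·1/t = 5, Σ1/t·1/t = 15421/32400.
Moment sums: Σt·s = 286, Σ1/t·s = 163/18.
XᵀX·[a, b]ᵀ = Xᵀs becomes [[135, 5]; [5, 15421/32400]]·[a, b]ᵀ = [286, 163/18]ᵀ.
Δ = 135·(15421/32400) − 5² = 9421/240.
a = (286·(15421/32400) − 5·(163/18))/(9421/240) = 2943406/1271835; b = (135·(163/18) − 5·286)/(9421/240) = -49800/9421.
Residuals: 18358/1271835, -500626/423945, 2625476/1271835, -130816/254367, -34106/141315; SSR = 7604084/1271835.

SSR = 5.9788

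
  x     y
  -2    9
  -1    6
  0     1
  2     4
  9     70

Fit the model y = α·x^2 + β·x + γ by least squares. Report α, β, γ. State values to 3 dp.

Entries of MᵀM: Σx^2·x^2 = 6594, Σx^2·x = 728, Σx^2 = 90, Σx·x = 90, Σx = 8, Σ1 = 5.
Right-hand side: Σx^2·y = 5728, Σx·y = 614, Σy = 90.
So MᵀM·[α, β, γ]ᵀ = Mᵀy: [[6594, 728, 90]; [728, 90, 8]; [90, 8, 5]]·[α, β, γ]ᵀ = [5728, 614, 90]ᵀ.
Inverting the 3×3 Gram matrix, [α, β, γ]ᵀ = [53322/53671, -76615/53671, 128866/53671]ᵀ.

α = 0.993, β = -1.427, γ = 2.401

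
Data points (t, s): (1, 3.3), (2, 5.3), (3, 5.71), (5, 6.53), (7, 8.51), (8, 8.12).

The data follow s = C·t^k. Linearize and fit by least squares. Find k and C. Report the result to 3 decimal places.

With ln sᵢ as the transformed response and ln tᵢ as the regressor:
XᵀX = [[12.3883, 7.4265]; [7.4265, 6]], rhs = [14.6117, 10.7158]ᵀ  (here Σln t = 7.4265, Σ(ln t)² = 12.3883, Σln s = 10.7158, Σln t·ln s = 14.6117).
Solving (det = 19.1764): k = 0.42178, ln C = 1.26390, so C = exp(1.26390) = 3.53921.

k = 0.422, C = 3.539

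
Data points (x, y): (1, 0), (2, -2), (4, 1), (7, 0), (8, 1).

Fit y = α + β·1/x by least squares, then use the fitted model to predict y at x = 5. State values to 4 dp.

ŷ = 0.2382

Normal-equation sums: Σ1 = 5, Σ1/x = 113/56, Σ1/x·1/x = 4229/3136.
And Σy = 0, Σ1/x·y = -5/8.
AᵀA·[α, β]ᵀ = Aᵀy becomes [[5, 113/56]; [113/56, 4229/3136]]·[α, β]ᵀ = [0, -5/8]ᵀ.
Eliminating β: (4229/3136)·(row 1) − (113/56)·(row 2) gives (1047/392)·α = (4229/3136)·0 − (113/56)·(-5/8) = 565/448, so α = 3955/8376.
Then β = ((-5/8) − (113/56)·(3955/8376))/(4229/3136) = -1225/1047.
At x = 5: ŷ = (3955/8376)·(1) + (-1225/1047)·(1/5) = 665/2792.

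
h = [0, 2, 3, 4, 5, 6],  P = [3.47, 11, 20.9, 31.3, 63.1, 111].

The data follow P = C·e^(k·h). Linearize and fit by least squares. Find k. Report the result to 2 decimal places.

With ln Pᵢ as the transformed response and hᵢ as the regressor:
AᵀA = [[90.0000, 20.0000]; [20.0000, 6]], rhs = [76.6703, 18.9797]ᵀ  (here Σh = 20.0000, Σ(h)² = 90.0000, Σln P = 18.9797, Σh·ln P = 76.6703).
Slope k = (n·Σh·ln P − Σh·Σln P)/(n·Σ(h)² − (Σh)²) = (6·76.6703 − 20.0000·18.9797)/140.0000 = 0.57449; ln C = (Σln P − k·Σh)/n = 1.24832.

k = 0.57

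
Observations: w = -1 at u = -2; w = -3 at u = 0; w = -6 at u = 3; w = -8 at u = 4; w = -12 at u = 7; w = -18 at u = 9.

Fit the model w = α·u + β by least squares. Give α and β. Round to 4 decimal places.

Forming MᵀM = [[159, 21]; [21, 6]] and Mᵀw = [-294, -48]ᵀ gives MᵀM·[α, β]ᵀ = Mᵀw.
Eliminating β: 6·(row 1) − 21·(row 2) gives 513·α = 6·(-294) − 21·(-48) = -756, so α = -28/19.
Then β = ((-48) − 21·(-28/19))/6 = -54/19.

α = -1.4737, β = -2.8421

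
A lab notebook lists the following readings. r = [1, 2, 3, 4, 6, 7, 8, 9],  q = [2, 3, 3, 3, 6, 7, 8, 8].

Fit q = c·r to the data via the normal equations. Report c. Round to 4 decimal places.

With design matrix X, XᵀX = [[260]] and Xᵀq = [250]ᵀ.
Hence c = 250 / 260 ≈ 0.961538.

c = 0.9615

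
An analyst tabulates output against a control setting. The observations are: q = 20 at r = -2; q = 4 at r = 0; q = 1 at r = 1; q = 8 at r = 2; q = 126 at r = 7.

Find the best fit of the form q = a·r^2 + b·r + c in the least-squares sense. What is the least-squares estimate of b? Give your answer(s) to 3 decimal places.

AᵀA·[a, b, c]ᵀ = Aᵀq reads: 2434·a + 344·b + 58·c = 6287;  344·a + 58·b + 8·c = 859;  58·a + 8·b + 5·c = 159.
Inverting the 3×3 Gram matrix, [a, b, c]ᵀ = [40775/13754, -42633/13754, 16300/6877]ᵀ.

b = -3.100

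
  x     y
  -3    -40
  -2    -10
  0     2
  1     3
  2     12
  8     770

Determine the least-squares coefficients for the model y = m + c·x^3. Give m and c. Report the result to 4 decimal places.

Entries of AᵀA: Σ1 = 6, Σx^3 = 486, Σx^3·x^3 = 263002.
And Σy = 737, Σx^3·y = 395499.
Δ = 6·263002 − 486² = 1341816.
m = (737·263002 − 486·395499)/1341816 = 202495/167727; c = (6·395499 − 486·737)/1341816 = 167901/111818.

m = 1.2073, c = 1.5016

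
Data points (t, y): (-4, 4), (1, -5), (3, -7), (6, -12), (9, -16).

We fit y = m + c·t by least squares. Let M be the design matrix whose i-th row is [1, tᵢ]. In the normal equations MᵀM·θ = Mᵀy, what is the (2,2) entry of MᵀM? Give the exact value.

Row 2 ↔ basis t, column 2 ↔ basis t, so (MᵀM)_{2,2} = Σᵢ (t)·(t) = (-4)·(-4) + (1)·(1) + (3)·(3) + (6)·(6) + (9)·(9) = 143.

143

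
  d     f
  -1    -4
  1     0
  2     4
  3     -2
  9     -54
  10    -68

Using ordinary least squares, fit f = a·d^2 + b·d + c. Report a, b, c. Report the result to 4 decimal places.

a = -0.9522, b = 2.6920, c = -0.3280

Sums needed: Σd^2·d^2 = 16660, Σd^2·d = 1764, Σd^2 = 196, Σd·d = 196, Σd = 24, Σ1 = 6.
And Σd^2·f = -11180, Σd·f = -1160, Σf = -124.
So AᵀA·[a, b, c]ᵀ = Aᵀf: [[16660, 1764, 196]; [1764, 196, 24]; [196, 24, 6]]·[a, b, c]ᵀ = [-11180, -1160, -124]ᵀ.
Row-reducing yields a = -2333/2450, b = 673/250, c = -41/125.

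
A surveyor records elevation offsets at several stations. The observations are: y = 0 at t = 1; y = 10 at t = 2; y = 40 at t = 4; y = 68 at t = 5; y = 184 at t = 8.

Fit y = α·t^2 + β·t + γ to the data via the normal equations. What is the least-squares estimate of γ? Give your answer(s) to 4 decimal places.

γ = 0.2000

Entries of MᵀM: Σt^2·t^2 = 4994, Σt^2·t = 710, Σt^2 = 110, Σt·t = 110, Σt = 20, Σ1 = 5.
For Mᵀy: Σt^2·y = 14156, Σt·y = 1992, Σy = 302.
So MᵀM·[α, β, γ]ᵀ = Mᵀy: [[4994, 710, 110]; [710, 110, 20]; [110, 20, 5]]·[α, β, γ]ᵀ = [14156, 1992, 302]ᵀ.
Row-reducing yields α = 19/6, β = -71/30, γ = 1/5.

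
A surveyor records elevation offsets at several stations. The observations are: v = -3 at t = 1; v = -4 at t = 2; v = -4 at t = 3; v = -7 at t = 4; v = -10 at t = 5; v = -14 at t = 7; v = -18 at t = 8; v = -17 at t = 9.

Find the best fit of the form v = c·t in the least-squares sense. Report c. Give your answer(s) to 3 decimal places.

The normal system AᵀA·[c]ᵀ = Aᵀv is [[249]]·[c]ᵀ = [-496]ᵀ.
c = (-496)/249 = -1.99197.

c = -1.992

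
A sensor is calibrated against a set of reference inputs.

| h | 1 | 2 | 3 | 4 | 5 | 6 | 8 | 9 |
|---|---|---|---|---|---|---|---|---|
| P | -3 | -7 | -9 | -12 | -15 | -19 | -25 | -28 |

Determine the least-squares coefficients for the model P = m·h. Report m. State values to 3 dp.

Sums needed: Σh·h = 236.
For MᵀP: Σh·P = -733.
Normal equations: [[236]]·[m]ᵀ = [-733]ᵀ.
Hence m = -733 / 236 ≈ -3.10593.

m = -3.106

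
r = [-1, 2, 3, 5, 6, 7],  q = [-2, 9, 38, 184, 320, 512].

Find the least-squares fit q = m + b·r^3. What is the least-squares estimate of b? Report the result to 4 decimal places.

b = 1.4965

Normal-equation sums: Σ1 = 6, Σr^3 = 718, Σr^3·r^3 = 180724.
And Σq = 1061, Σr^3·q = 268836.
So AᵀA·[m, b]ᵀ = Aᵀq: [[6, 718]; [718, 180724]]·[m, b]ᵀ = [1061, 268836]ᵀ.
Δ = 6·180724 − 718² = 568820.
m = (1061·180724 − 718·268836)/568820 = -319021/142205; b = (6·268836 − 718·1061)/568820 = 425609/284410.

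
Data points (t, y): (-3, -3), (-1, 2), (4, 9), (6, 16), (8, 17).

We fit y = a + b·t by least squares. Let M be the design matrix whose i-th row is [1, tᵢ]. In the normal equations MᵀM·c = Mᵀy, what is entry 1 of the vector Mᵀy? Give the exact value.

41

Entry 1 ↔ basis 1, so (Mᵀy)_{1} = Σᵢ yᵢ = (1)·(-3) + (1)·(2) + (1)·(9) + (1)·(16) + (1)·(17) = 41.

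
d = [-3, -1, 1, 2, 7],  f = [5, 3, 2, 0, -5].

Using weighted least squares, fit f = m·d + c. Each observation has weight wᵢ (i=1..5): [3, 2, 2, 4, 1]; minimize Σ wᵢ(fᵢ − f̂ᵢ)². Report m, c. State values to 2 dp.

m = -0.99, c = 2.16

Sums needed: Σwᵢ·d·d = 96, Σwᵢ·d = 6, Σwᵢ·1 = 12.
Right-hand side: Σwᵢ·d·f = -82, Σwᵢ·f = 20.
So MᵀWM·[m, c]ᵀ = MᵀWf: [[96, 6]; [6, 12]]·[m, c]ᵀ = [-82, 20]ᵀ.
Eliminating c: 12·(row 1) − 6·(row 2) gives 1116·m = 12·(-82) − 6·20 = -1104, so m = -92/93.
Then c = (20 − 6·(-92/93))/12 = 67/31.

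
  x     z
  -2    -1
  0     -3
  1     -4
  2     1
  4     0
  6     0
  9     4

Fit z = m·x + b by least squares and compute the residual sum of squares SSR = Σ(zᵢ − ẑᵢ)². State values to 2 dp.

With design matrix A, AᵀA = [[142, 20]; [20, 7]] and Aᵀz = [36, -3]ᵀ.
Δ = 142·7 − 20² = 594.
m = (36·7 − 20·(-3))/594 = 52/99; b = (142·(-3) − 20·36)/594 = -191/99.
Residuals: 196/99, -106/99, -257/99, 62/33, -17/99, -11/9, 119/99; SSR = 604/33.

SSR = 18.30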